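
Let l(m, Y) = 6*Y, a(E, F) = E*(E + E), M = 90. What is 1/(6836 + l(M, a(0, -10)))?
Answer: 1/6836 ≈ 0.00014628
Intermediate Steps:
a(E, F) = 2*E² (a(E, F) = E*(2*E) = 2*E²)
1/(6836 + l(M, a(0, -10))) = 1/(6836 + 6*(2*0²)) = 1/(6836 + 6*(2*0)) = 1/(6836 + 6*0) = 1/(6836 + 0) = 1/6836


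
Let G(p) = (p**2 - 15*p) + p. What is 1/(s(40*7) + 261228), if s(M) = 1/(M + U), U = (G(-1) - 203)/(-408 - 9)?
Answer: 116948/30550092561 ≈ 3.8281e-6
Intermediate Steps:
G(p) = p**2 - 14*p
U = 188/417 (U = (-(-14 - 1) - 203)/(-408 - 9) = (-1*(-15) - 203)/(-417) = (15 - 203)*(-1/417) = -188*(-1/417) = 188/417 ≈ 0.45084)
s(M) = 1/(188/417 + M) (s(M) = 1/(M + 188/417) = 1/(188/417 + M))
1/(s(40*7) + 261228) = 1/(417/(188 + 417*(40*7)) + 261228) = 1/(417/(188 + 417*280) + 261228) = 1/(417/(188 + 116760) + 261228) = 1/(417/116948 + 261228) = 1/(30550092561/116948) = 116948/30550092561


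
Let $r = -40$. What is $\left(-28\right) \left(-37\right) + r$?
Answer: $996$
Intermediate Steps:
$\left(-28\right) \left(-37\right) + r = \left(-28\right) \left(-37\right) - 40 = 1036 - 40 = 996$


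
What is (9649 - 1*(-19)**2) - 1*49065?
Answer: -39777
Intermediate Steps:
(9649 - 1*(-19)**2) - 1*49065 = (9649 - 1*361) - 49065 = (9649 - 361) - 49065 = 9288 - 49065 = -39777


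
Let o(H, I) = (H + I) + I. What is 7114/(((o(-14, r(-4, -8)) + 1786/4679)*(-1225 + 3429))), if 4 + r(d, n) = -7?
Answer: -16643203/183657116 ≈ -0.090621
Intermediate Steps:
r(d, n) = -11 (r(d, n) = -4 - 7 = -11)
o(H, I) = H + 2*I
7114/(((o(-14, r(-4, -8)) + 1786/4679)*(-1225 + 3429))) = 7114/((((-14 + 2*(-11)) + 1786/4679)*(-1225 + 3429))) = 7114/((((-14 - 22) + 1786*(1/4679))*2204)) = 7114/(((-36 + 1786/4679)*2204)) = 7114/((-166658/4679*2204)) = 7114/(-367314232/4679) = 7114*(-4679/367314232) = -16643203/183657116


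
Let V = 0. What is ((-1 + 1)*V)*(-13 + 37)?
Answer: 0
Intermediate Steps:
((-1 + 1)*V)*(-13 + 37) = ((-1 + 1)*0)*(-13 + 37) = (0*0)*24 = 0*24 = 0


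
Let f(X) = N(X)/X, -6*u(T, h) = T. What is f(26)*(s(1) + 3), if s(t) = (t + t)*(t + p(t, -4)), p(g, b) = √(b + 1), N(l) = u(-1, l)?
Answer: 5/156 + I*√3/78 ≈ 0.032051 + 0.022206*I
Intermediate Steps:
u(T, h) = -T/6
N(l) = ⅙ (N(l) = -⅙*(-1) = ⅙)
p(g, b) = √(1 + b)
s(t) = 2*t*(t + I*√3) (s(t) = (t + t)*(t + √(1 - 4)) = (2*t)*(t + √(-3)) = (2*t)*(t + I*√3) = 2*t*(t + I*√3))
f(X) = 1/(6*X)
f(26)*(s(1) + 3) = ((⅙)/26)*(2*1*(1 + I*√3) + 3) = ((⅙)*(1/26))*((2 + 2*I*√3) + 3) = (5 + 2*I*√3)/156 = 5/156 + I*√3/78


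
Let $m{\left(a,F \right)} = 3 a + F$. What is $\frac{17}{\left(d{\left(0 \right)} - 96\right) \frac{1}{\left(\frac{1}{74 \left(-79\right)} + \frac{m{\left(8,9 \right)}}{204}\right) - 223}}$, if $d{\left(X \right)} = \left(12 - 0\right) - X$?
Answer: $\frac{44292253}{982128} \approx 45.098$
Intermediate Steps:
$d{\left(X \right)} = 12 - X$ ($d{\left(X \right)} = \left(12 + 0\right) - X = 12 - X$)
$m{\left(a,F \right)} = F + 3 a$
$\frac{17}{\left(d{\left(0 \right)} - 96\right) \frac{1}{\left(\frac{1}{74 \left(-79\right)} + \frac{m{\left(8,9 \right)}}{204}\right) - 223}} = \frac{17}{\left(\left(12 - 0\right) - 96\right) \frac{1}{\left(\frac{1}{74 \left(-79\right)} + \frac{9 + 3 \cdot 8}{204}\right) - 223}} = \frac{17}{\left(\left(12 + 0\right) - 96\right) \frac{1}{\left(\frac{1}{74} \left(- \frac{1}{79}\right) + \left(9 + 24\right) \frac{1}{204}\right) - 223}} = \frac{17}{\left(12 - 96\right) \frac{1}{\left(- \frac{1}{5846} + 33 \cdot \frac{1}{204}\right) - 223}} = \frac{17}{\left(-84\right) \frac{1}{\left(- \frac{1}{5846} + \frac{11}{68}\right) - 223}} = \frac{17}{\left(-84\right) \frac{1}{\frac{32119}{198764} - 223}} = \frac{17}{\left(-84\right) \frac{1}{- \frac{44292253}{198764}}} = \frac{17}{\left(-84\right) \left(- \frac{198764}{44292253}\right)} = \frac{17}{\frac{16696176}{44292253}} = 17 \cdot \frac{44292253}{16696176} = \frac{44292253}{982128}$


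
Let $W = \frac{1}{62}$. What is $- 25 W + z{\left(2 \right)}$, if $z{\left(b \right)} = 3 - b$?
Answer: $\frac{37}{62} \approx 0.59677$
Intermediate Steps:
$W = \frac{1}{62} \approx 0.016129$
$- 25 W + z{\left(2 \right)} = \left(-25\right) \frac{1}{62} + \left(3 - 2\right) = - \frac{25}{62} + \left(3 - 2\right) = - \frac{25}{62} + 1 = \frac{37}{62}$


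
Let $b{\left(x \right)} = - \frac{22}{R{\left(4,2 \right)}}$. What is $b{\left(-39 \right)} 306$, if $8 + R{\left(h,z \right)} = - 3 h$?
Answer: $\frac{1683}{5} \approx 336.6$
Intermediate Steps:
$R{\left(h,z \right)} = -8 - 3 h$
$b{\left(x \right)} = \frac{11}{10}$ ($b{\left(x \right)} = - \frac{22}{-8 - 12} = - \frac{22}{-20} = \left(-22\right) \left(- \frac{1}{20}\right) = \frac{11}{10}$)
$b{\left(-39 \right)} 306 = \frac{11}{10} \cdot 306 = \frac{1683}{5}$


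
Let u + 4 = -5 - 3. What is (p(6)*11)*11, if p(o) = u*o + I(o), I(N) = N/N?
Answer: -8591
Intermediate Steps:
I(N) = 1
u = -12 (u = -4 + (-5 - 3) = -4 - 8 = -12)
p(o) = 1 - 12*o (p(o) = -12*o + 1 = 1 - 12*o)
(p(6)*11)*11 = ((1 - 12*6)*11)*11 = ((1 - 72)*11)*11 = -71*11*11 = -781*11 = -8591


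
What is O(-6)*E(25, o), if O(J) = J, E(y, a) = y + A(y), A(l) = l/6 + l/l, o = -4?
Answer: -181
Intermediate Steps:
A(l) = 1 + l/6 (A(l) = l*(⅙) + 1 = l/6 + 1 = 1 + l/6)
E(y, a) = 1 + 7*y/6 (E(y, a) = y + (1 + y/6) = 1 + 7*y/6)
O(-6)*E(25, o) = -6*(1 + (7/6)*25) = -6*(1 + 175/6) = -6*181/6 = -181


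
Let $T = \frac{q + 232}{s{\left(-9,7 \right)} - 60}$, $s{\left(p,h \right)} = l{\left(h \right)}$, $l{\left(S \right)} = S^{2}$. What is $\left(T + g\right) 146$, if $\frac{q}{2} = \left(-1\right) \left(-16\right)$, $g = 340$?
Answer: $46136$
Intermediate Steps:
$s{\left(p,h \right)} = h^{2}$
$q = 32$ ($q = 2 \left(\left(-1\right) \left(-16\right)\right) = 2 \cdot 16 = 32$)
$T = -24$ ($T = \frac{32 + 232}{7^{2} - 60} = \frac{264}{49 - 60} = \frac{264}{-11} = 264 \left(- \frac{1}{11}\right) = -24$)
$\left(T + g\right) 146 = \left(-24 + 340\right) 146 = 316 \cdot 146 = 46136$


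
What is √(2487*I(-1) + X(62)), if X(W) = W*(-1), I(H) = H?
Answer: I*√2549 ≈ 50.488*I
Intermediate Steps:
X(W) = -W
√(2487*I(-1) + X(62)) = √(2487*(-1) - 1*62) = √(-2487 - 62) = √(-2549) = I*√2549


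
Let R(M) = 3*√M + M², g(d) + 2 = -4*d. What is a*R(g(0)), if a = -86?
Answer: -344 - 258*I*√2 ≈ -344.0 - 364.87*I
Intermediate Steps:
g(d) = -2 - 4*d
R(M) = M² + 3*√M
a*R(g(0)) = -86*((-2 - 4*0)² + 3*√(-2 - 4*0)) = -86*((-2 + 0)² + 3*√(-2 + 0)) = -86*((-2)² + 3*√(-2)) = -86*(4 + 3*(I*√2)) = -86*(4 + 3*I*√2) = -344 - 258*I*√2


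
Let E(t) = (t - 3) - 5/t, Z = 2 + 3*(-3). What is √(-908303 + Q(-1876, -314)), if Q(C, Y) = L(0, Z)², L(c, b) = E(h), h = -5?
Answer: I*√908254 ≈ 953.02*I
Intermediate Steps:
Z = -7 (Z = 2 - 9 = -7)
E(t) = -3 + t - 5/t (E(t) = (-3 + t) - 5/t = -3 + t - 5/t)
L(c, b) = -7 (L(c, b) = -3 - 5 - 5/(-5) = -3 - 5 - 5*(-⅕) = -3 - 5 + 1 = -7)
Q(C, Y) = 49 (Q(C, Y) = (-7)² = 49)
√(-908303 + Q(-1876, -314)) = √(-908303 + 49) = √(-908254) = I*√908254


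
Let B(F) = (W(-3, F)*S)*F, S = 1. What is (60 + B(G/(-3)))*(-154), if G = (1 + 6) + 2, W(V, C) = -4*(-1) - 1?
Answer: -7854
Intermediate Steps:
W(V, C) = 3 (W(V, C) = 4 - 1 = 3)
G = 9 (G = 7 + 2 = 9)
B(F) = 3*F (B(F) = (3*1)*F = 3*F)
(60 + B(G/(-3)))*(-154) = (60 + 3*(9/(-3)))*(-154) = (60 + 3*(9*(-⅓)))*(-154) = (60 + 3*(-3))*(-154) = (60 - 9)*(-154) = 51*(-154) = -7854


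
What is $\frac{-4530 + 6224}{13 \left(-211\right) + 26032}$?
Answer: $\frac{242}{3327} \approx 0.072738$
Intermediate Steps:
$\frac{-4530 + 6224}{13 \left(-211\right) + 26032} = \frac{1694}{-2743 + 26032} = \frac{1694}{23289} = 1694 \cdot \frac{1}{23289} = \frac{242}{3327}$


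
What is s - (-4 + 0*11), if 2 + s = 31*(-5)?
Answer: -153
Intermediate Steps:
s = -157 (s = -2 + 31*(-5) = -2 - 155 = -157)
s - (-4 + 0*11) = -157 - (-4 + 0*11) = -157 - (-4 + 0) = -157 - 1*(-4) = -157 + 4 = -153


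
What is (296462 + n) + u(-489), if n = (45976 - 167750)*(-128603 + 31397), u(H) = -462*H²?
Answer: 11726986004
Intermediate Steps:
n = 11837163444 (n = -121774*(-97206) = 11837163444)
(296462 + n) + u(-489) = (296462 + 11837163444) - 462*(-489)² = 11837459906 - 462*239121 = 11837459906 - 110473902 = 11726986004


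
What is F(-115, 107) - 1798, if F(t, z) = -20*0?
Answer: -1798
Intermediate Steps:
F(t, z) = 0
F(-115, 107) - 1798 = 0 - 1798 = -1798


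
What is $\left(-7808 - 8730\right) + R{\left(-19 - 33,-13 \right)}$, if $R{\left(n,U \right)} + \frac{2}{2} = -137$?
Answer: $-16676$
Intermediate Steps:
$R{\left(n,U \right)} = -138$ ($R{\left(n,U \right)} = -1 - 137 = -138$)
$\left(-7808 - 8730\right) + R{\left(-19 - 33,-13 \right)} = \left(-7808 - 8730\right) - 138 = -16538 - 138 = -16676$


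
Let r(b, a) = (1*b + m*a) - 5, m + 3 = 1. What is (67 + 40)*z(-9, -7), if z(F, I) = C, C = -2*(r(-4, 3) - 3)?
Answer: 3852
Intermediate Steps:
m = -2 (m = -3 + 1 = -2)
r(b, a) = -5 + b - 2*a (r(b, a) = (1*b - 2*a) - 5 = (b - 2*a) - 5 = -5 + b - 2*a)
C = 36 (C = -2*((-5 - 4 - 2*3) - 3) = -2*((-5 - 4 - 6) - 3) = -2*(-15 - 3) = -2*(-18) = 36)
z(F, I) = 36
(67 + 40)*z(-9, -7) = (67 + 40)*36 = 107*36 = 3852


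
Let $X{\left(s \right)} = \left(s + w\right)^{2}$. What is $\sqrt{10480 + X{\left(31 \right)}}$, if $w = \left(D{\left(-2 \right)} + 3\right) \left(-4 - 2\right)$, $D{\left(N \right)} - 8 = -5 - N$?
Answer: $11 \sqrt{89} \approx 103.77$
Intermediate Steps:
$D{\left(N \right)} = 3 - N$ ($D{\left(N \right)} = 8 - \left(5 + N\right) = 3 - N$)
$w = -48$ ($w = \left(\left(3 - -2\right) + 3\right) \left(-4 - 2\right) = \left(\left(3 + 2\right) + 3\right) \left(-6\right) = \left(5 + 3\right) \left(-6\right) = 8 \left(-6\right) = -48$)
$X{\left(s \right)} = \left(-48 + s\right)^{2}$ ($X{\left(s \right)} = \left(s - 48\right)^{2} = \left(-48 + s\right)^{2}$)
$\sqrt{10480 + X{\left(31 \right)}} = \sqrt{10480 + \left(-48 + 31\right)^{2}} = \sqrt{10480 + \left(-17\right)^{2}} = \sqrt{10480 + 289} = \sqrt{10769} = 11 \sqrt{89}$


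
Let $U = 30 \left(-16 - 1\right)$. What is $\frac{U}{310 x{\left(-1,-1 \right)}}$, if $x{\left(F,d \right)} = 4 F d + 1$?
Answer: $- \frac{51}{155} \approx -0.32903$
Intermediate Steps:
$x{\left(F,d \right)} = 1 + 4 F d$ ($x{\left(F,d \right)} = 4 F d + 1 = 1 + 4 F d$)
$U = -510$ ($U = 30 \left(-17\right) = -510$)
$\frac{U}{310 x{\left(-1,-1 \right)}} = - \frac{510}{310 \left(1 + 4 \left(-1\right) \left(-1\right)\right)} = - \frac{510}{310 \left(1 + 4\right)} = - \frac{510}{310 \cdot 5} = - \frac{510}{1550} = \left(-510\right) \frac{1}{1550} = - \frac{51}{155}$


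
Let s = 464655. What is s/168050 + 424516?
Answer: 14268075691/33610 ≈ 4.2452e+5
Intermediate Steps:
s/168050 + 424516 = 464655/168050 + 424516 = 464655*(1/168050) + 424516 = 92931/33610 + 424516 = 14268075691/33610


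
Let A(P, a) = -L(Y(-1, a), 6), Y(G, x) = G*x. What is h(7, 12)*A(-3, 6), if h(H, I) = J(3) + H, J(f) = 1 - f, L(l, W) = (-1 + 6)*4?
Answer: -100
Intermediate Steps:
L(l, W) = 20 (L(l, W) = 5*4 = 20)
h(H, I) = -2 + H (h(H, I) = (1 - 1*3) + H = (1 - 3) + H = -2 + H)
A(P, a) = -20 (A(P, a) = -1*20 = -20)
h(7, 12)*A(-3, 6) = (-2 + 7)*(-20) = 5*(-20) = -100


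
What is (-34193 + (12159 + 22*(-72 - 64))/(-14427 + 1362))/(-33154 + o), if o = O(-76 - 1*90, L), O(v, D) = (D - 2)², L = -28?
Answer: 223370356/210699255 ≈ 1.0601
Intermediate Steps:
O(v, D) = (-2 + D)²
o = 900 (o = (-2 - 28)² = (-30)² = 900)
(-34193 + (12159 + 22*(-72 - 64))/(-14427 + 1362))/(-33154 + o) = (-34193 + (12159 + 22*(-72 - 64))/(-14427 + 1362))/(-33154 + 900) = (-34193 + (12159 + 22*(-136))/(-13065))/(-32254) = (-34193 + (12159 - 2992)*(-1/13065))*(-1/32254) = (-34193 + 9167*(-1/13065))*(-1/32254) = (-34193 - 9167/13065)*(-1/32254) = -446740712/13065*(-1/32254) = 223370356/210699255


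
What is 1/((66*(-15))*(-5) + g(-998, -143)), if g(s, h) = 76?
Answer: 1/5026 ≈ 0.00019897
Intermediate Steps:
1/((66*(-15))*(-5) + g(-998, -143)) = 1/((66*(-15))*(-5) + 76) = 1/(-990*(-5) + 76) = 1/(4950 + 76) = 1/5026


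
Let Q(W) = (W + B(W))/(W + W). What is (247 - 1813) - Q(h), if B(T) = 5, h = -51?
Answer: -79889/51 ≈ -1566.5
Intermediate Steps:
Q(W) = (5 + W)/(2*W) (Q(W) = (W + 5)/(W + W) = (5 + W)/((2*W)) = (5 + W)*(1/(2*W)) = (5 + W)/(2*W))
(247 - 1813) - Q(h) = (247 - 1813) - (5 - 51)/(2*(-51)) = -1566 - (-1)*(-46)/(2*51) = -1566 - 1*23/51 = -1566 - 23/51 = -79889/51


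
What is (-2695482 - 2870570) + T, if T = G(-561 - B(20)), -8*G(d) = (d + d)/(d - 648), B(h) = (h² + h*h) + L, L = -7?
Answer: -22286472885/4004 ≈ -5.5660e+6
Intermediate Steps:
B(h) = -7 + 2*h² (B(h) = (h² + h*h) - 7 = (h² + h²) - 7 = 2*h² - 7 = -7 + 2*h²)
G(d) = -d/(4*(-648 + d)) (G(d) = -(d + d)/(8*(d - 648)) = -2*d/(8*(-648 + d)) = -d/(4*(-648 + d)))
T = -677/4004 (T = -(-561 - (-7 + 2*20²))/(-2592 + 4*(-561 - (-7 + 2*20²))) = -(-561 - (-7 + 2*400))/(-2592 + 4*(-561 - (-7 + 2*400))) = -(-561 - (-7 + 800))/(-2592 + 4*(-561 - (-7 + 800))) = -(-561 - 1*793)/(-2592 + 4*(-561 - 1*793)) = -(-561 - 793)/(-2592 + 4*(-561 - 793)) = -1*(-1354)/(-2592 + 4*(-1354)) = -1*(-1354)/(-2592 - 5416) = -1*(-1354)/(-8008) = -1*(-1354)*(-1/8008) = -677/4004 ≈ -0.16908)
(-2695482 - 2870570) + T = (-2695482 - 2870570) - 677/4004 = -5566052 - 677/4004 = -22286472885/4004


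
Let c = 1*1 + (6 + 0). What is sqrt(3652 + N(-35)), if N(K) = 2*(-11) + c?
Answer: sqrt(3637) ≈ 60.308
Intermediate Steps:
c = 7 (c = 1 + 6 = 7)
N(K) = -15 (N(K) = 2*(-11) + 7 = -22 + 7 = -15)
sqrt(3652 + N(-35)) = sqrt(3652 - 15) = sqrt(3637)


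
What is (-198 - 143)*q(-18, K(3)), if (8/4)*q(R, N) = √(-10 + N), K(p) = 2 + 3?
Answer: -341*I*√5/2 ≈ -381.25*I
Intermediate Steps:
K(p) = 5
q(R, N) = √(-10 + N)/2
(-198 - 143)*q(-18, K(3)) = (-198 - 143)*(√(-10 + 5)/2) = -341*√(-5)/2 = -341*I*√5/2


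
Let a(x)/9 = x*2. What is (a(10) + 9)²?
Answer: 35721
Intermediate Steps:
a(x) = 18*x (a(x) = 9*(x*2) = 9*(2*x) = 18*x)
(a(10) + 9)² = (18*10 + 9)² = (180 + 9)² = 189² = 35721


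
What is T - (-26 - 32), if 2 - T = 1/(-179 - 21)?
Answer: 12001/200 ≈ 60.005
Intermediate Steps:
T = 401/200 (T = 2 - 1/(-179 - 21) = 2 - 1/(-200) = 2 - 1*(-1/200) = 2 + 1/200 = 401/200 ≈ 2.0050)
T - (-26 - 32) = 401/200 - (-26 - 32) = 401/200 - 1*(-58) = 401/200 + 58 = 12001/200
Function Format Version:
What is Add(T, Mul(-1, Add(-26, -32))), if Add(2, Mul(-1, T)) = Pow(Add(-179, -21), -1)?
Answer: Rational(12001, 200) ≈ 60.005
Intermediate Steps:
T = Rational(401, 200) (T = Add(2, Mul(-1, Pow(Add(-179, -21), -1))) = Add(2, Mul(-1, Pow(-200, -1))) = Add(2, Mul(-1, Rational(-1, 200))) = Add(2, Rational(1, 200)) = Rational(401, 200) ≈ 2.0050)
Add(T, Mul(-1, Add(-26, -32))) = Add(Rational(401, 200), Mul(-1, Add(-26, -32))) = Add(Rational(401, 200), Mul(-1, -58)) = Add(Rational(401, 200), 58) = Rational(12001, 200)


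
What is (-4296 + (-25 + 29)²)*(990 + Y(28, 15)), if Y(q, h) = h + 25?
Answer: -4408400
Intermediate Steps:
Y(q, h) = 25 + h
(-4296 + (-25 + 29)²)*(990 + Y(28, 15)) = (-4296 + (-25 + 29)²)*(990 + (25 + 15)) = (-4296 + 4²)*(990 + 40) = (-4296 + 16)*1030 = -4280*1030 = -4408400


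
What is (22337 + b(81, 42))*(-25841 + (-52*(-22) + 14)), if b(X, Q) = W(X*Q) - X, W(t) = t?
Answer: -633316414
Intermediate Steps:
b(X, Q) = -X + Q*X (b(X, Q) = X*Q - X = Q*X - X = -X + Q*X)
(22337 + b(81, 42))*(-25841 + (-52*(-22) + 14)) = (22337 + 81*(-1 + 42))*(-25841 + (-52*(-22) + 14)) = (22337 + 81*41)*(-25841 + (1144 + 14)) = (22337 + 3321)*(-25841 + 1158) = 25658*(-24683) = -633316414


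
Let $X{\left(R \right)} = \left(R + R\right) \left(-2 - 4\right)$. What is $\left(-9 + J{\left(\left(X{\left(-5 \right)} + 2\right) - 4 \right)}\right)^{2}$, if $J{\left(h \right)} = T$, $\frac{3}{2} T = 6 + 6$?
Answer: $1$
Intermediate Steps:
$X{\left(R \right)} = - 12 R$ ($X{\left(R \right)} = 2 R \left(-6\right) = - 12 R$)
$T = 8$ ($T = \frac{2 \left(6 + 6\right)}{3} = \frac{2}{3} \cdot 12 = 8$)
$J{\left(h \right)} = 8$
$\left(-9 + J{\left(\left(X{\left(-5 \right)} + 2\right) - 4 \right)}\right)^{2} = \left(-9 + 8\right)^{2} = \left(-1\right)^{2} = 1$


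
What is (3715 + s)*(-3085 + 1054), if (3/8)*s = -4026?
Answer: 14259651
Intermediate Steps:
s = -10736 (s = (8/3)*(-4026) = -10736)
(3715 + s)*(-3085 + 1054) = (3715 - 10736)*(-3085 + 1054) = -7021*(-2031) = 14259651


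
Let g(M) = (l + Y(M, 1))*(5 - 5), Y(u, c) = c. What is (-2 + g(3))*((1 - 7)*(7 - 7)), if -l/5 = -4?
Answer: 0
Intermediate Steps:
l = 20 (l = -5*(-4) = 20)
g(M) = 0 (g(M) = (20 + 1)*(5 - 5) = 21*0 = 0)
(-2 + g(3))*((1 - 7)*(7 - 7)) = (-2 + 0)*((1 - 7)*(7 - 7)) = -(-12)*0 = -2*0 = 0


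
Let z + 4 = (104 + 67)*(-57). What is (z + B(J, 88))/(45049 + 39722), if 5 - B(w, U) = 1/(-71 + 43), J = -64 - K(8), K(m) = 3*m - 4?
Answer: -272887/2373588 ≈ -0.11497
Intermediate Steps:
z = -9751 (z = -4 + (104 + 67)*(-57) = -4 + 171*(-57) = -4 - 9747 = -9751)
K(m) = -4 + 3*m
J = -84 (J = -64 - (-4 + 3*8) = -64 - (-4 + 24) = -64 - 1*20 = -64 - 20 = -84)
B(w, U) = 141/28 (B(w, U) = 5 - 1/(-71 + 43) = 5 - 1/(-28) = 5 - 1*(-1/28) = 5 + 1/28 = 141/28)
(z + B(J, 88))/(45049 + 39722) = (-9751 + 141/28)/(45049 + 39722) = -272887/28/84771 = -272887/28*1/84771 = -272887/2373588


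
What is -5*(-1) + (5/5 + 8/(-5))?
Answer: 22/5 ≈ 4.4000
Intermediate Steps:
-5*(-1) + (5/5 + 8/(-5)) = 5 + (5*(1/5) + 8*(-1/5)) = 5 + (1 - 8/5) = 5 - 3/5 = 22/5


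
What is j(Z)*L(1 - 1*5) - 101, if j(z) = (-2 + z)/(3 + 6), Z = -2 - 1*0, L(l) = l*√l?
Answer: -101 + 32*I/9 ≈ -101.0 + 3.5556*I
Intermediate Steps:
L(l) = l^(3/2)
Z = -2 (Z = -2 + 0 = -2)
j(z) = -2/9 + z/9 (j(z) = (-2 + z)/9 = (-2 + z)*(⅑) = -2/9 + z/9)
j(Z)*L(1 - 1*5) - 101 = (-2/9 + (⅑)*(-2))*(1 - 1*5)^(3/2) - 101 = (-2/9 - 2/9)*(1 - 5)^(3/2) - 101 = -(-32)*I/9 - 101 = 32*I/9 - 101 = -101 + 32*I/9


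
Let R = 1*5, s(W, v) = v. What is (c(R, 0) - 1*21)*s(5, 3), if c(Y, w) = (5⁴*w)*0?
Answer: -63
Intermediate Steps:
R = 5
c(Y, w) = 0 (c(Y, w) = (625*w)*0 = 0)
(c(R, 0) - 1*21)*s(5, 3) = (0 - 1*21)*3 = (0 - 21)*3 = -21*3 = -63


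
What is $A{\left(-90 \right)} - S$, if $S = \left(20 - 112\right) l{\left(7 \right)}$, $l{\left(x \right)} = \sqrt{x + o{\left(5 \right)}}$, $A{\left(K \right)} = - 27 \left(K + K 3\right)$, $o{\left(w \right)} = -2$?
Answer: $9720 + 92 \sqrt{5} \approx 9925.7$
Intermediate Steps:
$A{\left(K \right)} = - 108 K$ ($A{\left(K \right)} = - 27 \left(K + 3 K\right) = - 27 \cdot 4 K = - 108 K$)
$l{\left(x \right)} = \sqrt{-2 + x}$ ($l{\left(x \right)} = \sqrt{x - 2} = \sqrt{-2 + x}$)
$S = - 92 \sqrt{5}$ ($S = \left(20 - 112\right) \sqrt{-2 + 7} = - 92 \sqrt{5} \approx -205.72$)
$A{\left(-90 \right)} - S = \left(-108\right) \left(-90\right) - - 92 \sqrt{5} = 9720 + 92 \sqrt{5}$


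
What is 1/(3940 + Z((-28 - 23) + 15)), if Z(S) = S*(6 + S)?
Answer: 1/5020 ≈ 0.00019920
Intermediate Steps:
1/(3940 + Z((-28 - 23) + 15)) = 1/(3940 + ((-28 - 23) + 15)*(6 + ((-28 - 23) + 15))) = 1/(3940 + (-51 + 15)*(6 + (-51 + 15))) = 1/(3940 - 36*(6 - 36)) = 1/(3940 - 36*(-30)) = 1/(3940 + 1080) = 1/5020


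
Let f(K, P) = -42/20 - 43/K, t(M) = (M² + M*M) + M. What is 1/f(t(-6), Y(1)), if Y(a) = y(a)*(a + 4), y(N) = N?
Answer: -165/454 ≈ -0.36344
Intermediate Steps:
t(M) = M + 2*M² (t(M) = (M² + M²) + M = 2*M² + M = M + 2*M²)
Y(a) = a*(4 + a) (Y(a) = a*(a + 4) = a*(4 + a))
f(K, P) = -21/10 - 43/K (f(K, P) = -42*1/20 - 43/K = -21/10 - 43/K)
1/f(t(-6), Y(1)) = 1/(-21/10 - 43*(-1/(6*(1 + 2*(-6))))) = 1/(-21/10 - 43*(-1/(6*(1 - 12)))) = 1/(-21/10 - 43/((-6*(-11)))) = 1/(-21/10 - 43/66) = 1/(-454/165) = -165/454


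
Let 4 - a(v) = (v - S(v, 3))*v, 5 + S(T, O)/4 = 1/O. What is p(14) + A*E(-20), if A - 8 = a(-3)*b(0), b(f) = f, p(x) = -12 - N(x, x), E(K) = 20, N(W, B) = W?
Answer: 134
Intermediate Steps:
S(T, O) = -20 + 4/O
a(v) = 4 - v*(56/3 + v) (a(v) = 4 - (v - (-20 + 4/3))*v = 4 - (v - 1*(-56/3))*v = 4 - (v + 56/3)*v = 4 - (56/3 + v)*v = 4 - v*(56/3 + v))
p(x) = -12 - x
A = 8 (A = 8 + (4 - 1*(-3)² - 56/3*(-3))*0 = 8 + (4 - 1*9 + 56)*0 = 8 + (4 - 9 + 56)*0 = 8 + 51*0 = 8 + 0 = 8)
p(14) + A*E(-20) = (-12 - 1*14) + 8*20 = (-12 - 14) + 160 = -26 + 160 = 134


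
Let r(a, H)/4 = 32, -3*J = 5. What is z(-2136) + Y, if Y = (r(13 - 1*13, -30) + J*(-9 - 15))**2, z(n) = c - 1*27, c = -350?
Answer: 27847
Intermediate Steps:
z(n) = -377 (z(n) = -350 - 1*27 = -350 - 27 = -377)
J = -5/3 (J = -1/3*5 = -5/3 ≈ -1.6667)
r(a, H) = 128 (r(a, H) = 4*32 = 128)
Y = 28224 (Y = (128 - 5*(-9 - 15)/3)**2 = (128 - 5/3*(-24))**2 = (128 + 40)**2 = 168**2 = 28224)
z(-2136) + Y = -377 + 28224 = 27847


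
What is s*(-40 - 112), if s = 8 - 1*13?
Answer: 760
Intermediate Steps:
s = -5 (s = 8 - 13 = -5)
s*(-40 - 112) = -5*(-40 - 112) = -5*(-152) = 760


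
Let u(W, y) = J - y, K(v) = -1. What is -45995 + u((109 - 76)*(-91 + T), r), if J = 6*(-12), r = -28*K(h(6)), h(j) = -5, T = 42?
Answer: -46095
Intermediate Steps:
r = 28 (r = -28*(-1) = 28)
J = -72
u(W, y) = -72 - y
-45995 + u((109 - 76)*(-91 + T), r) = -45995 + (-72 - 1*28) = -45995 + (-72 - 28) = -45995 - 100 = -46095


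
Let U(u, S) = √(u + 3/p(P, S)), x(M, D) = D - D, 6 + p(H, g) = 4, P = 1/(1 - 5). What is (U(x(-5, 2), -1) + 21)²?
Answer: (42 + I*√6)²/4 ≈ 439.5 + 51.439*I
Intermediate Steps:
P = -¼ (P = 1/(-4) = -¼ ≈ -0.25000)
p(H, g) = -2 (p(H, g) = -6 + 4 = -2)
x(M, D) = 0
U(u, S) = √(-3/2 + u) (U(u, S) = √(u + 3/(-2)) = √(u + 3*(-½)) = √(u - 3/2) = √(-3/2 + u))
(U(x(-5, 2), -1) + 21)² = (√(-6 + 4*0)/2 + 21)² = (√(-6 + 0)/2 + 21)² = (√(-6)/2 + 21)² = ((I*√6)/2 + 21)² = (I*√6/2 + 21)² = (21 + I*√6/2)²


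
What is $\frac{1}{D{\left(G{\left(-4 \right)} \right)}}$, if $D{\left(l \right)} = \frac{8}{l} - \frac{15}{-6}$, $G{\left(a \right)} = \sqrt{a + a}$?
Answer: $\frac{10}{57} + \frac{8 i \sqrt{2}}{57} \approx 0.17544 + 0.19849 i$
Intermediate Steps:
$G{\left(a \right)} = \sqrt{2} \sqrt{a}$ ($G{\left(a \right)} = \sqrt{2 a} = \sqrt{2} \sqrt{a}$)
$D{\left(l \right)} = \frac{5}{2} + \frac{8}{l}$ ($D{\left(l \right)} = \frac{8}{l} - - \frac{5}{2} = \frac{8}{l} + \frac{5}{2} = \frac{5}{2} + \frac{8}{l}$)
$\frac{1}{D{\left(G{\left(-4 \right)} \right)}} = \frac{1}{\frac{5}{2} + \frac{8}{\sqrt{2} \sqrt{-4}}} = \frac{1}{\frac{5}{2} + \frac{8}{\sqrt{2} \cdot 2 i}} = \frac{1}{\frac{5}{2} + \frac{8}{2 i \sqrt{2}}} = \frac{1}{\frac{5}{2} + 8 \left(- \frac{i \sqrt{2}}{4}\right)} = \frac{1}{\frac{5}{2} - 2 i \sqrt{2}}$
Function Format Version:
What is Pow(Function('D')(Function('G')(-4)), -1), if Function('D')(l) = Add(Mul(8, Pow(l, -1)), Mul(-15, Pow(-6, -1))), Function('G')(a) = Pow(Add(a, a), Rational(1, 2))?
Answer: Add(Rational(10, 57), Mul(Rational(8, 57), I, Pow(2, Rational(1, 2)))) ≈ Add(0.17544, Mul(0.19849, I))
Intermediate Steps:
Function('G')(a) = Mul(Pow(2, Rational(1, 2)), Pow(a, Rational(1, 2))) (Function('G')(a) = Pow(Mul(2, a), Rational(1, 2)) = Mul(Pow(2, Rational(1, 2)), Pow(a, Rational(1, 2))))
Function('D')(l) = Add(Rational(5, 2), Mul(8, Pow(l, -1))) (Function('D')(l) = Add(Mul(8, Pow(l, -1)), Mul(-15, Rational(-1, 6))) = Add(Mul(8, Pow(l, -1)), Rational(5, 2)) = Add(Rational(5, 2), Mul(8, Pow(l, -1))))
Pow(Function('D')(Function('G')(-4)), -1) = Pow(Add(Rational(5, 2), Mul(8, Pow(Mul(Pow(2, Rational(1, 2)), Pow(-4, Rational(1, 2))), -1))), -1) = Pow(Add(Rational(5, 2), Mul(8, Pow(Mul(Pow(2, Rational(1, 2)), Mul(2, I)), -1))), -1) = Pow(Add(Rational(5, 2), Mul(8, Pow(Mul(2, I, Pow(2, Rational(1, 2))), -1))), -1) = Pow(Add(Rational(5, 2), Mul(8, Mul(Rational(-1, 4), I, Pow(2, Rational(1, 2))))), -1) = Pow(Add(Rational(5, 2), Mul(-2, I, Pow(2, Rational(1, 2)))), -1)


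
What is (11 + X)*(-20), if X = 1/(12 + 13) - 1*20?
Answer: 896/5 ≈ 179.20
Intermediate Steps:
X = -499/25 (X = 1/25 - 20 = -499/25 ≈ -19.960)
(11 + X)*(-20) = (11 - 499/25)*(-20) = -224/25*(-20) = 896/5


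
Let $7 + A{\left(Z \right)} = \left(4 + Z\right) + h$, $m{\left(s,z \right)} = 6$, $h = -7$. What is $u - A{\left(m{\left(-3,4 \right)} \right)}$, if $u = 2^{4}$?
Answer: $20$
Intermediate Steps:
$u = 16$
$A{\left(Z \right)} = -10 + Z$ ($A{\left(Z \right)} = -7 + \left(\left(4 + Z\right) - 7\right) = -7 + \left(-3 + Z\right) = -10 + Z$)
$u - A{\left(m{\left(-3,4 \right)} \right)} = 16 - \left(-10 + 6\right) = 16 - -4 = 16 + 4 = 20$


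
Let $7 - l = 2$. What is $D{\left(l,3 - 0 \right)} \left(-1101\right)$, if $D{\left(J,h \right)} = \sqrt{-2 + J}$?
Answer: $- 1101 \sqrt{3} \approx -1907.0$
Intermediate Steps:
$l = 5$ ($l = 7 - 2 = 5$)
$D{\left(l,3 - 0 \right)} \left(-1101\right) = \sqrt{-2 + 5} \left(-1101\right) = \sqrt{3} \left(-1101\right) = - 1101 \sqrt{3}$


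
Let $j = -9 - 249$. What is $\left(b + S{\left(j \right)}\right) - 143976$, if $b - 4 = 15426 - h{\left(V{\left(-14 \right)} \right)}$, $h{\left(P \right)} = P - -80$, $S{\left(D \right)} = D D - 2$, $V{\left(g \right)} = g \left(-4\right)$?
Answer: $-62120$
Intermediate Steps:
$V{\left(g \right)} = - 4 g$
$j = -258$ ($j = -9 - 249 = -258$)
$S{\left(D \right)} = -2 + D^{2}$ ($S{\left(D \right)} = D^{2} - 2 = -2 + D^{2}$)
$h{\left(P \right)} = 80 + P$ ($h{\left(P \right)} = P + 80 = 80 + P$)
$b = 15294$ ($b = 4 + \left(15426 - \left(80 - -56\right)\right) = 4 + \left(15426 - \left(80 + 56\right)\right) = 4 + \left(15426 - 136\right) = 4 + 15290 = 15294$)
$\left(b + S{\left(j \right)}\right) - 143976 = \left(15294 - \left(2 - \left(-258\right)^{2}\right)\right) - 143976 = \left(15294 + \left(-2 + 66564\right)\right) - 143976 = \left(15294 + 66562\right) - 143976 = 81856 - 143976 = -62120$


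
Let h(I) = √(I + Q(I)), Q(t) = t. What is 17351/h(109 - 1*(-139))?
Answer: 17351*√31/124 ≈ 779.08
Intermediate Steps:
h(I) = √2*√I (h(I) = √(I + I) = √(2*I) = √2*√I)
17351/h(109 - 1*(-139)) = 17351/((√2*√(109 - 1*(-139)))) = 17351/((√2*√(109 + 139))) = 17351/((√2*√248)) = 17351/((√2*(2*√62))) = 17351/((4*√31)) = 17351*(√31/124) = 17351*√31/124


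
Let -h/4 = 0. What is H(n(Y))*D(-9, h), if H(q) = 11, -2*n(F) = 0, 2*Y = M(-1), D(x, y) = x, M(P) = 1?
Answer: -99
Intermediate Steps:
h = 0 (h = -4*0 = 0)
Y = 1/2 (Y = (1/2)*1 = 1/2 ≈ 0.50000)
n(F) = 0 (n(F) = -1/2*0 = 0)
H(n(Y))*D(-9, h) = 11*(-9) = -99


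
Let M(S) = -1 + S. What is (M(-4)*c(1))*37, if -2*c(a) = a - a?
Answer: 0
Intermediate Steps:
c(a) = 0 (c(a) = -(a - a)/2 = -½*0 = 0)
(M(-4)*c(1))*37 = ((-1 - 4)*0)*37 = -5*0*37 = 0*37 = 0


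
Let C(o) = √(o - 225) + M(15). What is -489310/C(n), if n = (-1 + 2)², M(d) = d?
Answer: -7339650/449 + 1957240*I*√14/449 ≈ -16347.0 + 16310.0*I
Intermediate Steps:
n = 1 (n = 1² = 1)
C(o) = 15 + √(-225 + o) (C(o) = √(o - 225) + 15 = √(-225 + o) + 15 = 15 + √(-225 + o))
-489310/C(n) = -489310/(15 + √(-225 + 1)) = -489310/(15 + √(-224)) = -489310/(15 + 4*I*√14)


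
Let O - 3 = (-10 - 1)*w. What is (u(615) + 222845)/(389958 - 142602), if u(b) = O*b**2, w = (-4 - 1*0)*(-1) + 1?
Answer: -19444855/247356 ≈ -78.611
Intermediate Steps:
w = 5 (w = (-4 + 0)*(-1) + 1 = -4*(-1) + 1 = 4 + 1 = 5)
O = -52 (O = 3 + (-10 - 1)*5 = 3 - 11*5 = 3 - 55 = -52)
u(b) = -52*b**2
(u(615) + 222845)/(389958 - 142602) = (-52*615**2 + 222845)/(389958 - 142602) = (-52*378225 + 222845)/247356 = (-19667700 + 222845)*(1/247356) = -19444855*1/247356 = -19444855/247356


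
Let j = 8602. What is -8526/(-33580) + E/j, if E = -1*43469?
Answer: -443206/92345 ≈ -4.7995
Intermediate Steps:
E = -43469
-8526/(-33580) + E/j = -8526/(-33580) - 43469/8602 = -8526*(-1/33580) - 43469*1/8602 = 4263/16790 - 2557/506 = -443206/92345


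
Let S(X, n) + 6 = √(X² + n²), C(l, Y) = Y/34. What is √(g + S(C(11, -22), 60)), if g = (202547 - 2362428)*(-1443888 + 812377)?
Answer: √(394192708343465 + 17*√1040521)/17 ≈ 1.1679e+6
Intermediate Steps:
C(l, Y) = Y/34 (C(l, Y) = Y*(1/34) = Y/34)
S(X, n) = -6 + √(X² + n²)
g = 1363988610191 (g = -2159881*(-631511) = 1363988610191)
√(g + S(C(11, -22), 60)) = √(1363988610191 + (-6 + √(((1/34)*(-22))² + 60²))) = √(1363988610191 + (-6 + √((-11/17)² + 3600))) = √(1363988610191 + (-6 + √(121/289 + 3600))) = √(1363988610191 + (-6 + √(1040521/289))) = √(1363988610191 + (-6 + √1040521/17)) = √(1363988610185 + √1040521/17)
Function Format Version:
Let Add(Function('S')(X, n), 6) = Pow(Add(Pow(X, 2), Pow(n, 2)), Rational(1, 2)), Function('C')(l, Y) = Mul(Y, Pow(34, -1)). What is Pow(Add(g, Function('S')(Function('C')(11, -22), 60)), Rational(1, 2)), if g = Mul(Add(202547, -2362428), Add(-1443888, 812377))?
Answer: Mul(Rational(1, 17), Pow(Add(394192708343465, Mul(17, Pow(1040521, Rational(1, 2)))), Rational(1, 2))) ≈ 1.1679e+6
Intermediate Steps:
Function('C')(l, Y) = Mul(Rational(1, 34), Y) (Function('C')(l, Y) = Mul(Y, Rational(1, 34)) = Mul(Rational(1, 34), Y))
Function('S')(X, n) = Add(-6, Pow(Add(Pow(X, 2), Pow(n, 2)), Rational(1, 2)))
g = 1363988610191 (g = Mul(-2159881, -631511) = 1363988610191)
Pow(Add(g, Function('S')(Function('C')(11, -22), 60)), Rational(1, 2)) = Pow(Add(1363988610191, Add(-6, Pow(Add(Pow(Mul(Rational(1, 34), -22), 2), Pow(60, 2)), Rational(1, 2)))), Rational(1, 2)) = Pow(Add(1363988610191, Add(-6, Pow(Add(Pow(Rational(-11, 17), 2), 3600), Rational(1, 2)))), Rational(1, 2)) = Pow(Add(1363988610191, Add(-6, Pow(Add(Rational(121, 289), 3600), Rational(1, 2)))), Rational(1, 2)) = Pow(Add(1363988610191, Add(-6, Pow(Rational(1040521, 289), Rational(1, 2)))), Rational(1, 2)) = Pow(Add(1363988610191, Add(-6, Mul(Rational(1, 17), Pow(1040521, Rational(1, 2))))), Rational(1, 2)) = Pow(Add(1363988610185, Mul(Rational(1, 17), Pow(1040521, Rational(1, 2)))), Rational(1, 2))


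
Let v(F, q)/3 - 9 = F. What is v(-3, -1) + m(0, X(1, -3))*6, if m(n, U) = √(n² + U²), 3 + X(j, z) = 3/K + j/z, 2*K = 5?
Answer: 154/5 ≈ 30.800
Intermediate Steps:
K = 5/2 (K = (½)*5 = 5/2 ≈ 2.5000)
X(j, z) = -9/5 + j/z (X(j, z) = -3 + (3/(5/2) + j/z) = -3 + (3*(⅖) + j/z) = -3 + (6/5 + j/z) = -9/5 + j/z)
v(F, q) = 27 + 3*F
m(n, U) = √(U² + n²)
v(-3, -1) + m(0, X(1, -3))*6 = (27 + 3*(-3)) + √((-9/5 + 1/(-3))² + 0²)*6 = (27 - 9) + √((-9/5 + 1*(-⅓))² + 0)*6 = 18 + √((-9/5 - ⅓)² + 0)*6 = 18 + √((-32/15)² + 0)*6 = 18 + √(1024/225 + 0)*6 = 18 + √(1024/225)*6 = 18 + (32/15)*6 = 18 + 64/5 = 154/5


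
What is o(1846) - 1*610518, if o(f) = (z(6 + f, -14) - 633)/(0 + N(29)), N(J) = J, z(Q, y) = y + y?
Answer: -17705683/29 ≈ -6.1054e+5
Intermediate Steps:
z(Q, y) = 2*y
o(f) = -661/29 (o(f) = (2*(-14) - 633)/(0 + 29) = (-28 - 633)/29 = -661*1/29 = -661/29)
o(1846) - 1*610518 = -661/29 - 1*610518 = -661/29 - 610518 = -17705683/29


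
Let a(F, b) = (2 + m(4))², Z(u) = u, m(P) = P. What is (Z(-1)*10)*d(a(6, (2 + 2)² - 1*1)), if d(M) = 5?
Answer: -50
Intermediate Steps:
a(F, b) = 36 (a(F, b) = (2 + 4)² = 6² = 36)
(Z(-1)*10)*d(a(6, (2 + 2)² - 1*1)) = -1*10*5 = -10*5 = -50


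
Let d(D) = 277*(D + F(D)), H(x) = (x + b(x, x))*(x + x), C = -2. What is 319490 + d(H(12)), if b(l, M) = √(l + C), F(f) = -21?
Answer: 393449 + 6648*√10 ≈ 4.1447e+5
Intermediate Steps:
b(l, M) = √(-2 + l) (b(l, M) = √(l - 2) = √(-2 + l))
H(x) = 2*x*(x + √(-2 + x)) (H(x) = (x + √(-2 + x))*(x + x) = (x + √(-2 + x))*(2*x) = 2*x*(x + √(-2 + x)))
d(D) = -5817 + 277*D (d(D) = 277*(D - 21) = 277*(-21 + D) = -5817 + 277*D)
319490 + d(H(12)) = 319490 + (-5817 + 277*(2*12*(12 + √(-2 + 12)))) = 319490 + (-5817 + 277*(2*12*(12 + √10))) = 319490 + (-5817 + 277*(288 + 24*√10)) = 319490 + (-5817 + (79776 + 6648*√10)) = 319490 + (73959 + 6648*√10) = 393449 + 6648*√10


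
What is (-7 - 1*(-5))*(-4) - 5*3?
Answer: -7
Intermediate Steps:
(-7 - 1*(-5))*(-4) - 5*3 = (-7 + 5)*(-4) - 15 = -2*(-4) - 15 = 8 - 15 = -7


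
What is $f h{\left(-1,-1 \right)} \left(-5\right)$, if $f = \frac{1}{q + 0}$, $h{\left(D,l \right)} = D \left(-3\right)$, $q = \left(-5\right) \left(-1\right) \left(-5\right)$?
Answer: $\frac{3}{5} \approx 0.6$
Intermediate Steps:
$q = -25$ ($q = 5 \left(-5\right) = -25$)
$h{\left(D,l \right)} = - 3 D$
$f = - \frac{1}{25}$ ($f = \frac{1}{-25 + 0} = \frac{1}{-25} = - \frac{1}{25} \approx -0.04$)
$f h{\left(-1,-1 \right)} \left(-5\right) = - \frac{\left(-3\right) \left(-1\right)}{25} \left(-5\right) = \left(- \frac{1}{25}\right) 3 \left(-5\right) = \left(- \frac{3}{25}\right) \left(-5\right) = \frac{3}{5}$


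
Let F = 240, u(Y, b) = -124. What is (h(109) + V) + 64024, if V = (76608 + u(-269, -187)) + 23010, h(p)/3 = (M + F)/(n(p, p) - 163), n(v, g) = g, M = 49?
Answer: 2943035/18 ≈ 1.6350e+5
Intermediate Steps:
h(p) = 867/(-163 + p) (h(p) = 3*((49 + 240)/(p - 163)) = 3*(289/(-163 + p)) = 867/(-163 + p))
V = 99494 (V = (76608 - 124) + 23010 = 76484 + 23010 = 99494)
(h(109) + V) + 64024 = (867/(-163 + 109) + 99494) + 64024 = (867/(-54) + 99494) + 64024 = (867*(-1/54) + 99494) + 64024 = (-289/18 + 99494) + 64024 = 1790603/18 + 64024 = 2943035/18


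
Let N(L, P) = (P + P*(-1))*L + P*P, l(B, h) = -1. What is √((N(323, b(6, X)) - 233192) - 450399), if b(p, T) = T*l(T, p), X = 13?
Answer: I*√683422 ≈ 826.69*I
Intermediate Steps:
b(p, T) = -T (b(p, T) = T*(-1) = -T)
N(L, P) = P² (N(L, P) = (P - P)*L + P² = 0*L + P² = 0 + P² = P²)
√((N(323, b(6, X)) - 233192) - 450399) = √(((-1*13)² - 233192) - 450399) = √(((-13)² - 233192) - 450399) = √((169 - 233192) - 450399) = √(-233023 - 450399) = √(-683422) = I*√683422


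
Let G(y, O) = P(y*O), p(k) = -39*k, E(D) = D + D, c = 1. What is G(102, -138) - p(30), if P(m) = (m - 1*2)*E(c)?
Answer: -26986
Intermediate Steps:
E(D) = 2*D
P(m) = -4 + 2*m (P(m) = (m - 1*2)*(2*1) = (m - 2)*2 = (-2 + m)*2 = -4 + 2*m)
G(y, O) = -4 + 2*O*y (G(y, O) = -4 + 2*(y*O) = -4 + 2*(O*y) = -4 + 2*O*y)
G(102, -138) - p(30) = (-4 + 2*(-138)*102) - (-39)*30 = (-4 - 28152) - 1*(-1170) = -28156 + 1170 = -26986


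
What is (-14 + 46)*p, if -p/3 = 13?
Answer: -1248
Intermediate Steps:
p = -39 (p = -3*13 = -39)
(-14 + 46)*p = (-14 + 46)*(-39) = 32*(-39) = -1248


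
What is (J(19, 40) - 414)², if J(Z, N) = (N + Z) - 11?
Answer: 133956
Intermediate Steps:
J(Z, N) = -11 + N + Z
(J(19, 40) - 414)² = ((-11 + 40 + 19) - 414)² = (48 - 414)² = (-366)² = 133956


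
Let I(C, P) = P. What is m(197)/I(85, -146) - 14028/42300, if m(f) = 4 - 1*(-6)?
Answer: -102962/257325 ≈ -0.40012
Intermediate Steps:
m(f) = 10 (m(f) = 4 + 6 = 10)
m(197)/I(85, -146) - 14028/42300 = 10/(-146) - 14028/42300 = 10*(-1/146) - 14028*1/42300 = -5/73 - 1169/3525 = -102962/257325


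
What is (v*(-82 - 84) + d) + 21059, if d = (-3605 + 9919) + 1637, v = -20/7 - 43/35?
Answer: 1039088/35 ≈ 29688.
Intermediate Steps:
v = -143/35 (v = -20*1/7 - 43*1/35 = -20/7 - 43/35 = -143/35 ≈ -4.0857)
d = 7951 (d = 6314 + 1637 = 7951)
(v*(-82 - 84) + d) + 21059 = (-143*(-82 - 84)/35 + 7951) + 21059 = (-143/35*(-166) + 7951) + 21059 = (23738/35 + 7951) + 21059 = 302023/35 + 21059 = 1039088/35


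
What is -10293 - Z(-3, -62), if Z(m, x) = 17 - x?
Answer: -10372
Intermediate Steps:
-10293 - Z(-3, -62) = -10293 - (17 - 1*(-62)) = -10293 - (17 + 62) = -10293 - 1*79 = -10293 - 79 = -10372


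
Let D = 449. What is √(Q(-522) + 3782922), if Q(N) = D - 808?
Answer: √3782563 ≈ 1944.9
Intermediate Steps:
Q(N) = -359 (Q(N) = 449 - 808 = -359)
√(Q(-522) + 3782922) = √(-359 + 3782922) = √3782563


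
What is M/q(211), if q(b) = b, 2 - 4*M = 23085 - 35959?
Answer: 3219/211 ≈ 15.256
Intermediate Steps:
M = 3219 (M = ½ - (23085 - 35959)/4 = ½ - ¼*(-12874) = ½ + 6437/2 = 3219)
M/q(211) = 3219/211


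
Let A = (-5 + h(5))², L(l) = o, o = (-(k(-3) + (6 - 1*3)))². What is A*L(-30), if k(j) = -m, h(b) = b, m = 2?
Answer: 0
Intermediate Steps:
k(j) = -2 (k(j) = -1*2 = -2)
o = 1 (o = (-(-2 + (6 - 1*3)))² = (-(-2 + (6 - 3)))² = (-(-2 + 3))² = (-1*1)² = (-1)² = 1)
L(l) = 1
A = 0 (A = (-5 + 5)² = 0² = 0)
A*L(-30) = 0*1 = 0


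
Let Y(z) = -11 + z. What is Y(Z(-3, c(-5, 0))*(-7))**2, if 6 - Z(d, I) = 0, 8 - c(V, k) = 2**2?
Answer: 2809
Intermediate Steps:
c(V, k) = 4 (c(V, k) = 8 - 1*2**2 = 8 - 1*4 = 8 - 4 = 4)
Z(d, I) = 6 (Z(d, I) = 6 - 1*0 = 6 + 0 = 6)
Y(Z(-3, c(-5, 0))*(-7))**2 = (-11 + 6*(-7))**2 = (-11 - 42)**2 = (-53)**2 = 2809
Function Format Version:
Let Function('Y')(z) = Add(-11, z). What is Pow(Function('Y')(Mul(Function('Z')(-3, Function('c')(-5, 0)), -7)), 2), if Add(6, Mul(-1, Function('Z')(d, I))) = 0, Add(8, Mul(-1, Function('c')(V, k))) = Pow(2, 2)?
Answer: 2809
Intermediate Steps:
Function('c')(V, k) = 4 (Function('c')(V, k) = Add(8, Mul(-1, Pow(2, 2))) = Add(8, Mul(-1, 4)) = Add(8, -4) = 4)
Function('Z')(d, I) = 6 (Function('Z')(d, I) = Add(6, Mul(-1, 0)) = Add(6, 0) = 6)
Pow(Function('Y')(Mul(Function('Z')(-3, Function('c')(-5, 0)), -7)), 2) = Pow(Add(-11, Mul(6, -7)), 2) = Pow(Add(-11, -42), 2) = Pow(-53, 2) = 2809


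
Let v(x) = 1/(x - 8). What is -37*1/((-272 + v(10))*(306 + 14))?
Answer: 37/86880 ≈ 0.00042587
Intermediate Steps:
v(x) = 1/(-8 + x)
-37*1/((-272 + v(10))*(306 + 14)) = -37*1/((-272 + 1/(-8 + 10))*(306 + 14)) = -37*1/(320*(-272 + 1/2)) = -37*1/(320*(-272 + ½)) = -37/(320*(-543/2)) = -37/(-86880) = -37*(-1/86880) = 37/86880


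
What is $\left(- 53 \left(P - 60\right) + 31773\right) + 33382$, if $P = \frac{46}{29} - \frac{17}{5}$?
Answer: $\frac{9922514}{145} \approx 68431.0$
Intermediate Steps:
$P = - \frac{263}{145}$ ($P = 46 \cdot \frac{1}{29} - \frac{17}{5} = \frac{46}{29} - \frac{17}{5} = - \frac{263}{145} \approx -1.8138$)
$\left(- 53 \left(P - 60\right) + 31773\right) + 33382 = \left(- 53 \left(- \frac{263}{145} - 60\right) + 31773\right) + 33382 = \left(\left(-53\right) \left(- \frac{8963}{145}\right) + 31773\right) + 33382 = \left(\frac{475039}{145} + 31773\right) + 33382 = \frac{5082124}{145} + 33382 = \frac{9922514}{145}$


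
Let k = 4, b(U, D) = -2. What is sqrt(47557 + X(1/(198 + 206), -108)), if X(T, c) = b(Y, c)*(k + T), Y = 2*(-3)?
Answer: sqrt(1940189194)/202 ≈ 218.06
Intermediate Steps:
Y = -6
X(T, c) = -8 - 2*T (X(T, c) = -2*(4 + T) = -8 - 2*T)
sqrt(47557 + X(1/(198 + 206), -108)) = sqrt(47557 + (-8 - 2/(198 + 206))) = sqrt(47557 + (-8 - 2/404)) = sqrt(47557 + (-8 - 2*1/404)) = sqrt(47557 + (-8 - 1/202)) = sqrt(47557 - 1617/202) = sqrt(9604897/202) = sqrt(1940189194)/202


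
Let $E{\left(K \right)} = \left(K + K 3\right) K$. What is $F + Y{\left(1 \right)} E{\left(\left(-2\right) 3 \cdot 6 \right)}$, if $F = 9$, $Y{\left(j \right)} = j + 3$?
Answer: $20745$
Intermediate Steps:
$Y{\left(j \right)} = 3 + j$
$E{\left(K \right)} = 4 K^{2}$ ($E{\left(K \right)} = \left(K + 3 K\right) K = 4 K K = 4 K^{2}$)
$F + Y{\left(1 \right)} E{\left(\left(-2\right) 3 \cdot 6 \right)} = 9 + \left(3 + 1\right) 4 \left(\left(-2\right) 3 \cdot 6\right)^{2} = 9 + 4 \cdot 4 \left(\left(-6\right) 6\right)^{2} = 9 + 4 \cdot 4 \left(-36\right)^{2} = 9 + 4 \cdot 4 \cdot 1296 = 9 + 4 \cdot 5184 = 9 + 20736 = 20745$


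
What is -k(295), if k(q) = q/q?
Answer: -1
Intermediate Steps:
k(q) = 1
-k(295) = -1*1 = -1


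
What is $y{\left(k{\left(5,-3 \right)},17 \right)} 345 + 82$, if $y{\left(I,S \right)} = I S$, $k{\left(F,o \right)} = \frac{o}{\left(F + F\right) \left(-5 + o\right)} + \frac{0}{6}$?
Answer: $\frac{4831}{16} \approx 301.94$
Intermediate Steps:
$k{\left(F,o \right)} = \frac{o}{2 F \left(-5 + o\right)}$ ($k{\left(F,o \right)} = \frac{o}{2 F \left(-5 + o\right)} + 0 \cdot \frac{1}{6} = \frac{o}{2 F \left(-5 + o\right)} + 0 = \frac{o}{2 F \left(-5 + o\right)}$)
$y{\left(k{\left(5,-3 \right)},17 \right)} 345 + 82 = \frac{1}{2} \left(-3\right) \frac{1}{5} \frac{1}{-5 - 3} \cdot 17 \cdot 345 + 82 = \frac{1}{2} \left(-3\right) \frac{1}{5} \frac{1}{-8} \cdot 17 \cdot 345 + 82 = \frac{1}{2} \left(-3\right) \frac{1}{5} \left(- \frac{1}{8}\right) 17 \cdot 345 + 82 = \frac{3}{80} \cdot 17 \cdot 345 + 82 = \frac{51}{80} \cdot 345 + 82 = \frac{3519}{16} + 82 = \frac{4831}{16}$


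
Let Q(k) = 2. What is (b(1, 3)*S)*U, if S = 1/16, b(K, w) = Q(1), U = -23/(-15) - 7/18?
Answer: 103/720 ≈ 0.14306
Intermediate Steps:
U = 103/90 (U = -23*(-1/15) - 7*1/18 = 23/15 - 7/18 = 103/90 ≈ 1.1444)
b(K, w) = 2
S = 1/16 ≈ 0.062500
(b(1, 3)*S)*U = (2*(1/16))*(103/90) = (⅛)*(103/90) = 103/720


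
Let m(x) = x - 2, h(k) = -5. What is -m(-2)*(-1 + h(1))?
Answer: -24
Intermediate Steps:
m(x) = -2 + x
-m(-2)*(-1 + h(1)) = -(-2 - 2)*(-1 - 5) = -(-4)*(-6) = -1*24 = -24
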